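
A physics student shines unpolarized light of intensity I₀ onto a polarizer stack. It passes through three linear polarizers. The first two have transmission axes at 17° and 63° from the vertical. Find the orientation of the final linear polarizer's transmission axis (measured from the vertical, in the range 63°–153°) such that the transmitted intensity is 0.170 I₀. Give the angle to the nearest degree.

θ ≈ 96°

Unpolarized light through the first polarizer → I₁ = ½ I₀, now polarized at 17°.
I₂ = I₁ cos²(63° − 17°) = 0.5 I₀ · cos²(46°) = 0.2413 I₀.
Need I₃/I₀ = 0.17, so cos²(θ − 63°) = 0.17 / 0.2413 = 0.7046.
θ − 63° = arccos(√0.7046) = 32.9°, giving θ ≈ 63 + 32.9 = 95.9°.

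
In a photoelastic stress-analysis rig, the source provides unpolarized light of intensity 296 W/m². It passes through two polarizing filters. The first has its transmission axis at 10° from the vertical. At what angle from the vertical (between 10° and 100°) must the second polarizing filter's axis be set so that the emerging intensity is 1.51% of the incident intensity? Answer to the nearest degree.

Unpolarized light through the first polarizer → I₁ = ½ I₀, now polarized at 10°.
Need I₂/I₀ = 0.0151, so cos²(θ − 10°) = 0.0151 / 0.5 = 0.0302.
θ − 10° = arccos(√0.0302) = 80.0°, giving θ ≈ 10 + 80.0 = 90.0°.

θ ≈ 90°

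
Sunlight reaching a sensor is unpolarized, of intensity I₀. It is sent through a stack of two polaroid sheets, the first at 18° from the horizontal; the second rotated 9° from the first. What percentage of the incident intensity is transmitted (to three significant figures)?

≈ 48.8%

Unpolarized light through the first polarizer → I₁ = ½ I₀, now polarized at 18°.
I₂ = I₁ cos²(9°) = 0.5 · 0.9755 I₀ = 0.4878 I₀.
That is 48.78% of the incident intensity.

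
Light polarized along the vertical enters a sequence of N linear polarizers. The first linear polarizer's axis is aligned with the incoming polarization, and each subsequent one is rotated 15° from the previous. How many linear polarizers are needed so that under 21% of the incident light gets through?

N = 24

First polarizer is aligned with the polarization: full transmission.
Each further stage multiplies by cos²(15°) = 0.933.
After N polarizers: T = 0.933^(N−1). Require T < 0.21 ⇒ N−1 > ln(0.21)/ln(0.933) = 22.51, so N−1 ≥ 23 and N = 24.
Check: N=24 gives T = 0.203 < 0.21; N=23 gives T = 0.2175.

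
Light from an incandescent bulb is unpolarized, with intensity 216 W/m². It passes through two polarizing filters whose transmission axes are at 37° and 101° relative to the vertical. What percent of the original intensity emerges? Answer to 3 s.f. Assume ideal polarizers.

Unpolarized light through the first polarizer → I₁ = 216 W/m²/2 = 108 W/m², polarized at 37°.
I₂ = I₁ · cos²(64°) = 108 · 0.1922 = 20.75 W/m².
That is 9.608% of the incident intensity.

≈ 9.61%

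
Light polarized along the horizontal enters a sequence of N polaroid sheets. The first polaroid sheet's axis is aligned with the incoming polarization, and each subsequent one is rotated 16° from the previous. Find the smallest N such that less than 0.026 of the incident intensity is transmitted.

First polarizer is aligned with the polarization: full transmission.
Each further stage multiplies by cos²(16°) = 0.924.
After N polarizers: T = 0.924^(N−1). Require T < 0.026 ⇒ N−1 > ln(0.026)/ln(0.924) = 46.19, so N−1 ≥ 47 and N = 48.
Check: N=48 gives T = 0.02438 < 0.026; N=47 gives T = 0.02639.

N = 48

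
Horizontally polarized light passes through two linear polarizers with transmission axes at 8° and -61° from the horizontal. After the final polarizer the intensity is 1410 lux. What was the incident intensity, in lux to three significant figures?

By Malus's law, I₁ = I₀ cos²(8° − 0°) = I₀ cos²(8°) = 0.9806 I₀.
I₂ = I₁ cos²(-61° − 8°) = 0.9806 I₀ · cos²(69°) = 0.1259 I₀.
So 1410 lux = 0.1259 I₀, giving I₀ = 1410/0.1259 = 1.12e+04 lux.

I₀ ≈ 1.12e4 lux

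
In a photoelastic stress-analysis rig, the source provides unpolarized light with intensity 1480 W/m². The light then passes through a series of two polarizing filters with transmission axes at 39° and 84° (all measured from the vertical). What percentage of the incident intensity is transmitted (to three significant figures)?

Unpolarized light through the first polarizer → I₁ = 1480 W/m²/2 = 740 W/m², polarized at 39°.
I₂ = I₁ · cos²(45°) = 740 · 0.5 = 370 W/m².
That is 25% of the incident intensity.

≈ 25.0%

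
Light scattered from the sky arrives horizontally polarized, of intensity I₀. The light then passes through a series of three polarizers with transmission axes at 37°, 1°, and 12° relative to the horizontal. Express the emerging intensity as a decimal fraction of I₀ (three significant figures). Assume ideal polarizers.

≈ 0.402 I₀

By Malus's law, I₁ = I₀ cos²(37° − 0°) = I₀ cos²(37°) = 0.6378 I₀.
I₂ = I₁ cos²(1° − 37°) = 0.6378 I₀ · cos²(36°) = 0.4175 I₀.
I₃ = I₂ cos²(12° − 1°) = 0.4175 I₀ · cos²(11°) = 0.4023 I₀.
Transmitted fraction = 0.4023.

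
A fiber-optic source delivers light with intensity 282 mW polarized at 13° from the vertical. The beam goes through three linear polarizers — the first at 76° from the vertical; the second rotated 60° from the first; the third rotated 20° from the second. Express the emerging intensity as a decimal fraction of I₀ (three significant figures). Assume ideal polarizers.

By Malus's law, I₁ = 282 mW · cos²(63°) = 58.12 mW.
I₂ = I₁ · cos²(60°) = 58.12 · 0.25 = 14.53 mW.
I₃ = I₂ · cos²(20°) = 14.53 · 0.883 = 12.83 mW.
Transmitted fraction = 0.0455.

I/I₀ ≈ 0.0455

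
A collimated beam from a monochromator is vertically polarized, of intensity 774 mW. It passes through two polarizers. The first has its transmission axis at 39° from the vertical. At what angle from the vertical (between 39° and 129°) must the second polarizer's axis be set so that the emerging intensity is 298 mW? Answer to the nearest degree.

I₁ = I₀ cos²(39° − 0°) = I₀ cos²(39°) = 0.604 I₀.
Target fraction: 298 / 774 mW = 0.385 of I₀.
Need I₂/I₀ = 0.385, so cos²(θ − 39°) = 0.385 / 0.604 = 0.6375.
θ − 39° = arccos(√0.6375) = 37.0°, giving θ ≈ 39 + 37.0 = 76.0°.

θ ≈ 76°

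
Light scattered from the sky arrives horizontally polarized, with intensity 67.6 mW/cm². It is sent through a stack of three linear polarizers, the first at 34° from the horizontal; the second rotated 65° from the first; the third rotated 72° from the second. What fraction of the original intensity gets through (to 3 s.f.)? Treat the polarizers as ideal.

I₁ = 67.6 mW/cm² · cos²(34°) = 46.46 mW/cm².
I₂ = I₁ · cos²(65°) = 46.46 · 0.1786 = 8.298 mW/cm².
I₃ = I₂ · cos²(72°) = 8.298 · 0.09549 = 0.7924 mW/cm².
Transmitted fraction = 0.01172.

I/I₀ ≈ 0.0117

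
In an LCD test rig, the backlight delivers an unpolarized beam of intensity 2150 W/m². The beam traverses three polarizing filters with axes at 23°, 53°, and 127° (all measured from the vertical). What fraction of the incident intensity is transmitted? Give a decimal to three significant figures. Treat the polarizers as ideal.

Unpolarized light through the first polarizer → I₁ = 2150 W/m²/2 = 1075 W/m², polarized at 23°.
I₂ = I₁ · cos²(30°) = 1075 · 0.75 = 806.3 W/m².
I₃ = I₂ · cos²(74°) = 806.3 · 0.07598 = 61.26 W/m².
Transmitted fraction = 0.02849.

I/I₀ ≈ 0.0285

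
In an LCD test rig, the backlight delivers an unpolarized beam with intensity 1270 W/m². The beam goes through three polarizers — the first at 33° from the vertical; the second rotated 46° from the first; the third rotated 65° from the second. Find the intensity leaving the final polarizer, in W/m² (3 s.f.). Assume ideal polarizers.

I ≈ 54.7 W/m²

Unpolarized light through the first polarizer → I₁ = 1270 W/m²/2 = 635 W/m², polarized at 33°.
I₂ = I₁ · cos²(46°) = 635 · 0.4826 = 306.4 W/m².
I₃ = I₂ · cos²(65°) = 306.4 · 0.1786 = 54.73 W/m².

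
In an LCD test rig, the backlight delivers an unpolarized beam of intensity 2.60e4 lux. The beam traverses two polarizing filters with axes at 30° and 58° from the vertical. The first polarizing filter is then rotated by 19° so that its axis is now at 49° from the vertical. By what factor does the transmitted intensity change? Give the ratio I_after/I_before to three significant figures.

I_new/I_old ≈ 1.25

Before rotation:
Unpolarized light through the first polarizer → I₁ = ½ I₀, now polarized at 30°.
I₂ = I₁ cos²(58° − 30°) = 0.5 I₀ · cos²(28°) = 0.3898 I₀.
After rotation:
Unpolarized light through the first polarizer → I₁ = ½ I₀, now polarized at 49°.
I₂ = I₁ cos²(58° − 49°) = 0.5 I₀ · cos²(9°) = 0.4878 I₀.
Ratio = 0.4878 / 0.3898 = 1.251.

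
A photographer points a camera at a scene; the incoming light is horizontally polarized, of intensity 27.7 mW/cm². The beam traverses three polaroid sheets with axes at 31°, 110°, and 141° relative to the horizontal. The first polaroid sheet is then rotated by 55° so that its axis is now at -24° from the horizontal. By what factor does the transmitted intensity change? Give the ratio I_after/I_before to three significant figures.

I_new/I_old ≈ 15.1

Before rotation:
By Malus's law, I₁ = I₀ cos²(31° − 0°) = I₀ cos²(31°) = 0.7347 I₀.
I₂ = I₁ cos²(110° − 31°) = 0.7347 I₀ · cos²(79°) = 0.02675 I₀.
I₃ = I₂ cos²(141° − 110°) = 0.02675 I₀ · cos²(31°) = 0.01965 I₀.
After rotation:
I₁ = I₀ cos²(-24° − 0°) = I₀ cos²(24°) = 0.8346 I₀.
Angle between axes 1 and 2: 46°. I₂ = 0.8346 I₀ · cos²(46°) = 0.4027 I₀.
I₃ = I₂ cos²(141° − 110°) = 0.4027 I₀ · cos²(31°) = 0.2959 I₀.
Ratio = 0.2959 / 0.01965 = 15.05.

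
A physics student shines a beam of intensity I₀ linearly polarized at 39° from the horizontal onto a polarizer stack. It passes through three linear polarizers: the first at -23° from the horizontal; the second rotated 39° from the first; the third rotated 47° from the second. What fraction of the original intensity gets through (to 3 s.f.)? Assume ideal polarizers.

I₁ = I₀ cos²(-23° − 39°) = I₀ cos²(62°) = 0.2204 I₀.
I₂ = I₁ cos²(39°) = 0.2204 · 0.604 I₀ = 0.1331 I₀.
I₃ = I₂ cos²(47°) = 0.1331 · 0.4651 I₀ = 0.06191 I₀.
Transmitted fraction = 0.06191.

≈ 0.0619 I₀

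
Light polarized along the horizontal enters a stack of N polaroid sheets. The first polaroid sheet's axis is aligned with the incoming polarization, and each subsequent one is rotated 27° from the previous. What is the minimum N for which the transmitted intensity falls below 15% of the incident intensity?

First polarizer is aligned with the polarization: full transmission.
Each further stage multiplies by cos²(27°) = 0.7939.
After N polarizers: T = 0.7939^(N−1). Require T < 0.15 ⇒ N−1 > ln(0.15)/ln(0.7939) = 8.22, so N−1 ≥ 9 and N = 10.
Check: N=10 gives T = 0.1253 < 0.15; N=9 gives T = 0.1578.

N = 10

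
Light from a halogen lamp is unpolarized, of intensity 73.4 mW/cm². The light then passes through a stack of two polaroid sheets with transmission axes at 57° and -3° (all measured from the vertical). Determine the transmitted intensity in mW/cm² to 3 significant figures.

Unpolarized light through the first polarizer → I₁ = 73.4 mW/cm²/2 = 36.7 mW/cm², polarized at 57°.
I₂ = I₁ · cos²(60°) = 36.7 · 0.25 = 9.175 mW/cm².

I ≈ 9.18 mW/cm²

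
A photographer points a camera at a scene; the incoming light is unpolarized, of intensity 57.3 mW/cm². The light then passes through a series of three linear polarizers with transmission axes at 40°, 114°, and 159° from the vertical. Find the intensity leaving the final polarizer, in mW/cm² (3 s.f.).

I ≈ 1.09 mW/cm²

Unpolarized light through the first polarizer → I₁ = 57.3 mW/cm²/2 = 28.65 mW/cm², polarized at 40°.
I₂ = I₁ · cos²(74°) = 28.65 · 0.07598 = 2.177 mW/cm².
I₃ = I₂ · cos²(45°) = 2.177 · 0.5 = 1.088 mW/cm².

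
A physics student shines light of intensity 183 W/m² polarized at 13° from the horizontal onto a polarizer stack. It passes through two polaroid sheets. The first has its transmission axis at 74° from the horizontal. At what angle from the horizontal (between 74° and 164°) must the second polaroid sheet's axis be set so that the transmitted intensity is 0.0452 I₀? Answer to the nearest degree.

θ ≈ 138°

I₁ = I₀ cos²(74° − 13°) = I₀ cos²(61°) = 0.235 I₀.
Need I₂/I₀ = 0.0452, so cos²(θ − 74°) = 0.0452 / 0.235 = 0.1923.
θ − 74° = arccos(√0.1923) = 64.0°, giving θ ≈ 74 + 64.0 = 138.0°.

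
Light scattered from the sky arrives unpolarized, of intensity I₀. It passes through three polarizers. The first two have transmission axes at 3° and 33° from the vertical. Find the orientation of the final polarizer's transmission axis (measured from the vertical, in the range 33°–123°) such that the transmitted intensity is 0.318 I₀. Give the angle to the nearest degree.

θ ≈ 56°

Unpolarized light through the first polarizer → I₁ = ½ I₀, now polarized at 3°.
I₂ = I₁ cos²(33° − 3°) = 0.5 I₀ · cos²(30°) = 0.375 I₀.
Need I₃/I₀ = 0.318, so cos²(θ − 33°) = 0.318 / 0.375 = 0.848.
θ − 33° = arccos(√0.848) = 22.9°, giving θ ≈ 33 + 22.9 = 55.9°.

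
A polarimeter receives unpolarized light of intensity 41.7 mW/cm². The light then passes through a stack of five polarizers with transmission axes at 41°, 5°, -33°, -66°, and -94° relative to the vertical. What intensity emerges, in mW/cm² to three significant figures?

Unpolarized light through the first polarizer → I₁ = 41.7 mW/cm²/2 = 20.85 mW/cm², polarized at 41°.
I₂ = I₁ · cos²(36°) = 20.85 · 0.6545 = 13.65 mW/cm².
I₃ = I₂ · cos²(38°) = 13.65 · 0.621 = 8.474 mW/cm².
I₄ = I₃ · cos²(33°) = 8.474 · 0.7034 = 5.96 mW/cm².
I₅ = I₄ · cos²(28°) = 5.96 · 0.7796 = 4.647 mW/cm².

I ≈ 4.65 mW/cm²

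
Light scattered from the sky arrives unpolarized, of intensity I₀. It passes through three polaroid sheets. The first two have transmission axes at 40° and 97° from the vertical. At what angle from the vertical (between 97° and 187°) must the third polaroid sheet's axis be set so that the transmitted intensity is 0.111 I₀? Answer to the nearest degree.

Unpolarized light through the first polarizer → I₁ = ½ I₀, now polarized at 40°.
I₂ = I₁ cos²(97° − 40°) = 0.5 I₀ · cos²(57°) = 0.1483 I₀.
Need I₃/I₀ = 0.111, so cos²(θ − 97°) = 0.111 / 0.1483 = 0.7484.
θ − 97° = arccos(√0.7484) = 30.1°, giving θ ≈ 97 + 30.1 = 127.1°.

θ ≈ 127°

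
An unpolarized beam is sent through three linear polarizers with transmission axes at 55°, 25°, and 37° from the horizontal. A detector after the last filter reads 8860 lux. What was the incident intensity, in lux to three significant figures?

Unpolarized light through the first polarizer → I₁ = ½ I₀, now polarized at 55°.
I₂ = I₁ cos²(25° − 55°) = 0.5 I₀ · cos²(30°) = 0.375 I₀.
I₃ = I₂ cos²(37° − 25°) = 0.375 I₀ · cos²(12°) = 0.3588 I₀.
So 8860 lux = 0.3588 I₀, giving I₀ = 8860/0.3588 = 2.469e+04 lux.

I₀ ≈ 2.47e4 lux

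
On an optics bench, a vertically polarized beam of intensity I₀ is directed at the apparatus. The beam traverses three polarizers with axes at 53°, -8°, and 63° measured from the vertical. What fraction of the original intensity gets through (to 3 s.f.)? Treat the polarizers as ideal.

≈ 0.00902 I₀

By Malus's law, I₁ = I₀ cos²(53° − 0°) = I₀ cos²(53°) = 0.3622 I₀.
I₂ = I₁ cos²(-8° − 53°) = 0.3622 I₀ · cos²(61°) = 0.08513 I₀.
I₃ = I₂ cos²(63° + 8°) = 0.08513 I₀ · cos²(71°) = 0.009023 I₀.
Transmitted fraction = 0.009023.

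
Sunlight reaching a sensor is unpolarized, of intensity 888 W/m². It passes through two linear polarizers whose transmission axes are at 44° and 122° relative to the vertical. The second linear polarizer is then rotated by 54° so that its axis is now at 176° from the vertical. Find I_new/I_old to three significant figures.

I_new/I_old ≈ 10.4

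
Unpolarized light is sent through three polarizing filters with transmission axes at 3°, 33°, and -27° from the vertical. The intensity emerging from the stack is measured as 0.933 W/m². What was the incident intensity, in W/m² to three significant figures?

Unpolarized light through the first polarizer → I₁ = ½ I₀, now polarized at 3°.
I₂ = I₁ cos²(33° − 3°) = 0.5 I₀ · cos²(30°) = 0.375 I₀.
I₃ = I₂ cos²(-27° − 33°) = 0.375 I₀ · cos²(60°) = 0.09375 I₀.
So 0.933 W/m² = 0.09375 I₀, giving I₀ = 0.933/0.09375 = 9.952 W/m².

I₀ ≈ 9.95 W/m²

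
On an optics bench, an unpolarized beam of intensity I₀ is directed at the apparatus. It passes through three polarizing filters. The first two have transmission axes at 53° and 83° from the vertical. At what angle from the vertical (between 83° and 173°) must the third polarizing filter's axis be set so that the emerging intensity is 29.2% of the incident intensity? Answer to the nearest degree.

θ ≈ 111°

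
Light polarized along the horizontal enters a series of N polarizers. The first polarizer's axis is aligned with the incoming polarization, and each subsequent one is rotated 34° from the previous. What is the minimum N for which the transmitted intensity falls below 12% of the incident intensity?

First polarizer is aligned with the polarization: full transmission.
Each further stage multiplies by cos²(34°) = 0.6873.
After N polarizers: T = 0.6873^(N−1). Require T < 0.12 ⇒ N−1 > ln(0.12)/ln(0.6873) = 5.65, so N−1 ≥ 6 and N = 7.
Check: N=7 gives T = 0.1054 < 0.12; N=6 gives T = 0.1534.

N = 7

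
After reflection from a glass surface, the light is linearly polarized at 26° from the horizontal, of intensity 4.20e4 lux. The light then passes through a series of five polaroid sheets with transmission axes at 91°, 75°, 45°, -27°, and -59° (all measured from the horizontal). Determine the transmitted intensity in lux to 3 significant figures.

I₁ = 4.20e4 lux · cos²(65°) = 7501 lux.
I₂ = I₁ · cos²(16°) = 7501 · 0.924 = 6932 lux.
I₃ = I₂ · cos²(30°) = 6932 · 0.75 = 5199 lux.
I₄ = I₃ · cos²(72°) = 5199 · 0.09549 = 496.4 lux.
I₅ = I₄ · cos²(32°) = 496.4 · 0.7192 = 357 lux.

I ≈ 357 lux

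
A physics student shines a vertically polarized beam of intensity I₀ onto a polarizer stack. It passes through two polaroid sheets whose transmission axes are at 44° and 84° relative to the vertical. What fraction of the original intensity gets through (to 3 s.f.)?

I₁ = I₀ cos²(44° − 0°) = I₀ cos²(44°) = 0.5174 I₀.
I₂ = I₁ cos²(84° − 44°) = 0.5174 I₀ · cos²(40°) = 0.3037 I₀.
Transmitted fraction = 0.3037.

≈ 0.304 I₀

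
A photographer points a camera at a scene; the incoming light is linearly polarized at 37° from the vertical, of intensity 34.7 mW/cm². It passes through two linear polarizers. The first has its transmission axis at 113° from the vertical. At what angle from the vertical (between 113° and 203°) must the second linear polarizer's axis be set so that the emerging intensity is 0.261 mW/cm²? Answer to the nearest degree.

I₁ = I₀ cos²(113° − 37°) = I₀ cos²(76°) = 0.05853 I₀.
Target fraction: 0.261 / 34.7 mW/cm² = 0.007522 of I₀.
Need I₂/I₀ = 0.007522, so cos²(θ − 113°) = 0.007522 / 0.05853 = 0.1285.
θ − 113° = arccos(√0.1285) = 69.0°, giving θ ≈ 113 + 69.0 = 182.0°.

θ ≈ 182°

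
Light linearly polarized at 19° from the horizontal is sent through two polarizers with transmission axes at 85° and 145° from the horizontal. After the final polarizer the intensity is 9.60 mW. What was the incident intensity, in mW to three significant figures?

I₁ = I₀ cos²(85° − 19°) = I₀ cos²(66°) = 0.1654 I₀.
I₂ = I₁ cos²(145° − 85°) = 0.1654 I₀ · cos²(60°) = 0.04136 I₀.
So 9.60 mW = 0.04136 I₀, giving I₀ = 9.60/0.04136 = 232.1 mW.

I₀ ≈ 232 mW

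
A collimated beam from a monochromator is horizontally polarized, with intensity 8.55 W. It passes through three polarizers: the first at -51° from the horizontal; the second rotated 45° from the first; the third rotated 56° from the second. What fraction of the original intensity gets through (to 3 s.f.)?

I₁ = 8.55 W · cos²(51°) = 3.386 W.
I₂ = I₁ · cos²(45°) = 3.386 · 0.5 = 1.693 W.
I₃ = I₂ · cos²(56°) = 1.693 · 0.3127 = 0.5294 W.
Transmitted fraction = 0.06192.

I/I₀ ≈ 0.0619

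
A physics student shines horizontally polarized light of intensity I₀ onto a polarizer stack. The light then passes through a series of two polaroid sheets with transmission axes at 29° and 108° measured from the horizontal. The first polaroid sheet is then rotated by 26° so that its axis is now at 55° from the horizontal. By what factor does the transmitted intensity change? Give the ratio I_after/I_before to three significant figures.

Before rotation:
By Malus's law, I₁ = I₀ cos²(29° − 0°) = I₀ cos²(29°) = 0.765 I₀.
I₂ = I₁ cos²(108° − 29°) = 0.765 I₀ · cos²(79°) = 0.02785 I₀.
After rotation:
I₁ = I₀ cos²(55° − 0°) = I₀ cos²(55°) = 0.329 I₀.
I₂ = I₁ cos²(108° − 55°) = 0.329 I₀ · cos²(53°) = 0.1192 I₀.
Ratio = 0.1192 / 0.02785 = 4.278.

I_new/I_old ≈ 4.28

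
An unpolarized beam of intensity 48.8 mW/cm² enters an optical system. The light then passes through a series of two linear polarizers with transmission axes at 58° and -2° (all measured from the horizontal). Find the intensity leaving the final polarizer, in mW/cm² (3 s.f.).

Unpolarized light through the first polarizer → I₁ = 48.8 mW/cm²/2 = 24.4 mW/cm², polarized at 58°.
I₂ = I₁ · cos²(60°) = 24.4 · 0.25 = 6.1 mW/cm².

I ≈ 6.10 mW/cm²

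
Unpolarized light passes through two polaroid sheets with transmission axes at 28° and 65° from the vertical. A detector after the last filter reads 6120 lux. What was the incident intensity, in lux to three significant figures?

Unpolarized light through the first polarizer → I₁ = ½ I₀, now polarized at 28°.
I₂ = I₁ cos²(65° − 28°) = 0.5 I₀ · cos²(37°) = 0.3189 I₀.
So 6120 lux = 0.3189 I₀, giving I₀ = 6120/0.3189 = 1.919e+04 lux.

I₀ ≈ 1.92e4 lux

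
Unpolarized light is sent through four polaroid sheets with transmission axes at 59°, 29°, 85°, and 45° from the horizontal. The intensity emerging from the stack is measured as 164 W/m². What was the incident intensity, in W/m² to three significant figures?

I₀ ≈ 2380 W/m²

Unpolarized light through the first polarizer → I₁ = ½ I₀, now polarized at 59°.
I₂ = I₁ cos²(29° − 59°) = 0.5 I₀ · cos²(30°) = 0.375 I₀.
I₃ = I₂ cos²(85° − 29°) = 0.375 I₀ · cos²(56°) = 0.1173 I₀.
I₄ = I₃ cos²(45° − 85°) = 0.1173 I₀ · cos²(40°) = 0.06881 I₀.
So 164 W/m² = 0.06881 I₀, giving I₀ = 164/0.06881 = 2383 W/m².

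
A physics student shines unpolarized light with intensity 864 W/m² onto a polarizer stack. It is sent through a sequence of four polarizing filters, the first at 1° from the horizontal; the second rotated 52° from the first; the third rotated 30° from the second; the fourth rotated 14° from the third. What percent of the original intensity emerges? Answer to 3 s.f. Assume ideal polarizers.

Unpolarized light through the first polarizer → I₁ = 864 W/m²/2 = 432 W/m², polarized at 1°.
I₂ = I₁ · cos²(52°) = 432 · 0.379 = 163.7 W/m².
I₃ = I₂ · cos²(30°) = 163.7 · 0.75 = 122.8 W/m².
I₄ = I₃ · cos²(14°) = 122.8 · 0.9415 = 115.6 W/m².
That is 13.38% of the incident intensity.

≈ 13.4%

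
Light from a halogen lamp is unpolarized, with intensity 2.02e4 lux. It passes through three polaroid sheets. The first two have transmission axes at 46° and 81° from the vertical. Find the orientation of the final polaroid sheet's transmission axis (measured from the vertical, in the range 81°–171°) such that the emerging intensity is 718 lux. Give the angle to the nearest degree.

Unpolarized light through the first polarizer → I₁ = ½ I₀, now polarized at 46°.
I₂ = I₁ cos²(81° − 46°) = 0.5 I₀ · cos²(35°) = 0.3355 I₀.
Target fraction: 718 / 2.02e4 lux = 0.03554 of I₀.
Need I₃/I₀ = 0.03554, so cos²(θ − 81°) = 0.03554 / 0.3355 = 0.1059.
θ − 81° = arccos(√0.1059) = 71.0°, giving θ ≈ 81 + 71.0 = 152.0°.

θ ≈ 152°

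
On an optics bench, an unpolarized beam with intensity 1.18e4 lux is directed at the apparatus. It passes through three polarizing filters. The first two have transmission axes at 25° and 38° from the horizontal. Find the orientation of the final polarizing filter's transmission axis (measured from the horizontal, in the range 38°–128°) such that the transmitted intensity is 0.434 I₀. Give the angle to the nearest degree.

θ ≈ 55°

Unpolarized light through the first polarizer → I₁ = ½ I₀, now polarized at 25°.
I₂ = I₁ cos²(38° − 25°) = 0.5 I₀ · cos²(13°) = 0.4747 I₀.
Need I₃/I₀ = 0.434, so cos²(θ − 38°) = 0.434 / 0.4747 = 0.9143.
θ − 38° = arccos(√0.9143) = 17.0°, giving θ ≈ 38 + 17.0 = 55.0°.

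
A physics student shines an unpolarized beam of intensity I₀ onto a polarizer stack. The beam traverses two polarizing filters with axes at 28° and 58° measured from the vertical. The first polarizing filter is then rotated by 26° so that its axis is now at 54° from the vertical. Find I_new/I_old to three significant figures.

I_new/I_old ≈ 1.33

Before rotation:
Unpolarized light through the first polarizer → I₁ = ½ I₀, now polarized at 28°.
I₂ = I₁ cos²(58° − 28°) = 0.5 I₀ · cos²(30°) = 0.375 I₀.
After rotation:
Unpolarized light through the first polarizer → I₁ = ½ I₀, now polarized at 54°.
I₂ = I₁ cos²(58° − 54°) = 0.5 I₀ · cos²(4°) = 0.4976 I₀.
Ratio = 0.4976 / 0.375 = 1.327.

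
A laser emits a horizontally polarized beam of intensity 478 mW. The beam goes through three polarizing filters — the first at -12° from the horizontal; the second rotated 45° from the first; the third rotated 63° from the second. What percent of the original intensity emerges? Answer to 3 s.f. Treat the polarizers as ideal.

≈ 9.86%

I₁ = 478 mW · cos²(12°) = 457.3 mW.
I₂ = I₁ · cos²(45°) = 457.3 · 0.5 = 228.7 mW.
I₃ = I₂ · cos²(63°) = 228.7 · 0.2061 = 47.13 mW.
That is 9.86% of the incident intensity.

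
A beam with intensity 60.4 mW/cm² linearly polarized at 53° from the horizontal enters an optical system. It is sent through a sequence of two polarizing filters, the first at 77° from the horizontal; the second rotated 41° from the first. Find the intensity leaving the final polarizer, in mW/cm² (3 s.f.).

I₁ = 60.4 mW/cm² · cos²(24°) = 50.41 mW/cm².
I₂ = I₁ · cos²(41°) = 50.41 · 0.5696 = 28.71 mW/cm².

I ≈ 28.7 mW/cm²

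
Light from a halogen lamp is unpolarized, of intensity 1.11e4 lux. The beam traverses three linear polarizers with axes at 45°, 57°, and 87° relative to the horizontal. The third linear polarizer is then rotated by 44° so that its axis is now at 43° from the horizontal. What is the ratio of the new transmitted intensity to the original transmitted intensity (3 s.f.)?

I_new/I_old ≈ 1.26

Before rotation:
Unpolarized light through the first polarizer → I₁ = ½ I₀, now polarized at 45°.
I₂ = I₁ cos²(57° − 45°) = 0.5 I₀ · cos²(12°) = 0.4784 I₀.
I₃ = I₂ cos²(87° − 57°) = 0.4784 I₀ · cos²(30°) = 0.3588 I₀.
After rotation:
Unpolarized light through the first polarizer → I₁ = ½ I₀, now polarized at 45°.
I₂ = I₁ cos²(57° − 45°) = 0.5 I₀ · cos²(12°) = 0.4784 I₀.
I₃ = I₂ cos²(43° − 57°) = 0.4784 I₀ · cos²(14°) = 0.4504 I₀.
Ratio = 0.4504 / 0.3588 = 1.255.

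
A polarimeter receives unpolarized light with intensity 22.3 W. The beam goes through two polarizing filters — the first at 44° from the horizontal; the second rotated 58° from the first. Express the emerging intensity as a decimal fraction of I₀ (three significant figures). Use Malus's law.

Unpolarized light through the first polarizer → I₁ = 22.3 W/2 = 11.15 W, polarized at 44°.
I₂ = I₁ · cos²(58°) = 11.15 · 0.2808 = 3.131 W.
Transmitted fraction = 0.1404.

I/I₀ ≈ 0.140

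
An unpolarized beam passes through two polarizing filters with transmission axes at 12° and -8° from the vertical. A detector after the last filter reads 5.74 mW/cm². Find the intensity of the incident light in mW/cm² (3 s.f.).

I₀ ≈ 13.0 mW/cm²

Unpolarized light through the first polarizer → I₁ = ½ I₀, now polarized at 12°.
I₂ = I₁ cos²(-8° − 12°) = 0.5 I₀ · cos²(20°) = 0.4415 I₀.
So 5.74 mW/cm² = 0.4415 I₀, giving I₀ = 5.74/0.4415 = 13 mW/cm².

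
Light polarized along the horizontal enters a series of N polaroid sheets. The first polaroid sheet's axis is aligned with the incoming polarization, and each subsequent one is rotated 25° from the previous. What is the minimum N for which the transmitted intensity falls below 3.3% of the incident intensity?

First polarizer is aligned with the polarization: full transmission.
Each further stage multiplies by cos²(25°) = 0.8214.
After N polarizers: T = 0.8214^(N−1). Require T < 0.033 ⇒ N−1 > ln(0.033)/ln(0.8214) = 17.34, so N−1 ≥ 18 and N = 19.
Check: N=19 gives T = 0.02897 < 0.033; N=18 gives T = 0.03527.

N = 19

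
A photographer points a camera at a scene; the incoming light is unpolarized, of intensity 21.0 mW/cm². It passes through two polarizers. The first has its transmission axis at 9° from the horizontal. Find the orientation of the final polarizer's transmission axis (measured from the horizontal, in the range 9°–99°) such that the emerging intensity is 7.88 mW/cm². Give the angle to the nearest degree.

θ ≈ 39°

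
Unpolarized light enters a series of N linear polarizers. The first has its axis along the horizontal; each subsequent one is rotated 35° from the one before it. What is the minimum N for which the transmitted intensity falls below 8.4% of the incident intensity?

N = 6

First polarizer halves the unpolarized light: factor 1/2.
Each further stage multiplies by cos²(35°) = 0.671.
After N polarizers: T = 0.5·0.671^(N−1). Require T < 0.084 ⇒ N−1 > ln(0.084/0.5)/ln(0.671) = 4.47, so N−1 ≥ 5 and N = 6.
Check: N=6 gives T = 0.06802 < 0.084; N=5 gives T = 0.1014.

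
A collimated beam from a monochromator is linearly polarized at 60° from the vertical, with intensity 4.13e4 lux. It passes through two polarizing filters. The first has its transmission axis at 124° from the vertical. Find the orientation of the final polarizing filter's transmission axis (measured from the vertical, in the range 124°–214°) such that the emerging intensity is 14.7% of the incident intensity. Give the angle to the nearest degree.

I₁ = I₀ cos²(124° − 60°) = I₀ cos²(64°) = 0.1922 I₀.
Need I₂/I₀ = 0.147, so cos²(θ − 124°) = 0.147 / 0.1922 = 0.765.
θ − 124° = arccos(√0.765) = 29.0°, giving θ ≈ 124 + 29.0 = 153.0°.

θ ≈ 153°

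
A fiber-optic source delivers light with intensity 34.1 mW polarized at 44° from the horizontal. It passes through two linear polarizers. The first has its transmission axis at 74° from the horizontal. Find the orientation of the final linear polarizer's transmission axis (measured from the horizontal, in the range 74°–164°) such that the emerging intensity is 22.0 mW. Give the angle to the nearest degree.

I₁ = I₀ cos²(74° − 44°) = I₀ cos²(30°) = 0.75 I₀.
Target fraction: 22.0 / 34.1 mW = 0.6452 of I₀.
Need I₂/I₀ = 0.6452, so cos²(θ − 74°) = 0.6452 / 0.75 = 0.8602.
θ − 74° = arccos(√0.8602) = 22.0°, giving θ ≈ 74 + 22.0 = 96.0°.

θ ≈ 96°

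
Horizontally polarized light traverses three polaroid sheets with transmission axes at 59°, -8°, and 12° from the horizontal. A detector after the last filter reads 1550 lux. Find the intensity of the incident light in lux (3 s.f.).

I₁ = I₀ cos²(59° − 0°) = I₀ cos²(59°) = 0.2653 I₀.
I₂ = I₁ cos²(-8° − 59°) = 0.2653 I₀ · cos²(67°) = 0.0405 I₀.
I₃ = I₂ cos²(12° + 8°) = 0.0405 I₀ · cos²(20°) = 0.03576 I₀.
So 1550 lux = 0.03576 I₀, giving I₀ = 1550/0.03576 = 4.334e+04 lux.

I₀ ≈ 4.33e4 lux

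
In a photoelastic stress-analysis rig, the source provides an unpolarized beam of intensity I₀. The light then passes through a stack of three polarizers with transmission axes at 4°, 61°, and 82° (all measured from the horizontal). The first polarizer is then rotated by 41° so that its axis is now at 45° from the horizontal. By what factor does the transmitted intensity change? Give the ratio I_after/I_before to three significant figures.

I_new/I_old ≈ 3.12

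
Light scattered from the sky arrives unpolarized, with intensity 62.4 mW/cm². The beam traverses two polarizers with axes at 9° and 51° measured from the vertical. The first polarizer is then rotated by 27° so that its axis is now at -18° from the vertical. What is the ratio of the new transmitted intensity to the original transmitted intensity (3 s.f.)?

I_new/I_old ≈ 0.233

Before rotation:
Unpolarized light through the first polarizer → I₁ = ½ I₀, now polarized at 9°.
I₂ = I₁ cos²(51° − 9°) = 0.5 I₀ · cos²(42°) = 0.2761 I₀.
After rotation:
Unpolarized light through the first polarizer → I₁ = ½ I₀, now polarized at -18°.
I₂ = I₁ cos²(51° + 18°) = 0.5 I₀ · cos²(69°) = 0.06421 I₀.
Ratio = 0.06421 / 0.2761 = 0.2325.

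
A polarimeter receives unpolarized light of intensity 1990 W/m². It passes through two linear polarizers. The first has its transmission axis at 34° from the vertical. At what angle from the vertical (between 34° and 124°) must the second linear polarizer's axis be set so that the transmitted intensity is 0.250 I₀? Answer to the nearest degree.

Unpolarized light through the first polarizer → I₁ = ½ I₀, now polarized at 34°.
Need I₂/I₀ = 0.25, so cos²(θ − 34°) = 0.25 / 0.5 = 0.5.
θ − 34° = arccos(√0.5) = 45.0°, giving θ ≈ 34 + 45.0 = 79.0°.

θ ≈ 79°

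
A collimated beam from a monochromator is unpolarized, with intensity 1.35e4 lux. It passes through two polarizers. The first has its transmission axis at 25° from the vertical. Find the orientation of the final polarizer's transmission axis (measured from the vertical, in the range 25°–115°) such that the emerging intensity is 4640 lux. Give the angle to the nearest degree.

Unpolarized light through the first polarizer → I₁ = ½ I₀, now polarized at 25°.
Target fraction: 4640 / 1.35e4 lux = 0.3437 of I₀.
Need I₂/I₀ = 0.3437, so cos²(θ − 25°) = 0.3437 / 0.5 = 0.6874.
θ − 25° = arccos(√0.6874) = 34.0°, giving θ ≈ 25 + 34.0 = 59.0°.

θ ≈ 59°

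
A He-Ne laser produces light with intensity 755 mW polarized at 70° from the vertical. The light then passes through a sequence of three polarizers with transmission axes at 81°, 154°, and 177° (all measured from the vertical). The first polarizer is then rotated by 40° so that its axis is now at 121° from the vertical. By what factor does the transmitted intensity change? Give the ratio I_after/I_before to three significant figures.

Before rotation:
I₁ = I₀ cos²(81° − 70°) = I₀ cos²(11°) = 0.9636 I₀.
I₂ = I₁ cos²(154° − 81°) = 0.9636 I₀ · cos²(73°) = 0.08237 I₀.
I₃ = I₂ cos²(177° − 154°) = 0.08237 I₀ · cos²(23°) = 0.06979 I₀.
After rotation:
I₁ = I₀ cos²(121° − 70°) = I₀ cos²(51°) = 0.396 I₀.
I₂ = I₁ cos²(154° − 121°) = 0.396 I₀ · cos²(33°) = 0.2786 I₀.
I₃ = I₂ cos²(177° − 154°) = 0.2786 I₀ · cos²(23°) = 0.236 I₀.
Ratio = 0.236 / 0.06979 = 3.382.

I_new/I_old ≈ 3.38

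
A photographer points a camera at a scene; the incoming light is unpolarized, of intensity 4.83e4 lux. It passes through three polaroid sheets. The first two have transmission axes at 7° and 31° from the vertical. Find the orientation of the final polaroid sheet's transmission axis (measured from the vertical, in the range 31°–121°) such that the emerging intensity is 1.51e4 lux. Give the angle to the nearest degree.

θ ≈ 61°

Unpolarized light through the first polarizer → I₁ = ½ I₀, now polarized at 7°.
I₂ = I₁ cos²(31° − 7°) = 0.5 I₀ · cos²(24°) = 0.4173 I₀.
Target fraction: 1.51e4 / 4.83e4 lux = 0.3126 of I₀.
Need I₃/I₀ = 0.3126, so cos²(θ − 31°) = 0.3126 / 0.4173 = 0.7492.
θ − 31° = arccos(√0.7492) = 30.1°, giving θ ≈ 31 + 30.1 = 61.1°.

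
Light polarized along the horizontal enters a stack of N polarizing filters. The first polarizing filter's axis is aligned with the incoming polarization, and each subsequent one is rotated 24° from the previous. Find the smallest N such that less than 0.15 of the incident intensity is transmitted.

First polarizer is aligned with the polarization: full transmission.
Each further stage multiplies by cos²(24°) = 0.8346.
After N polarizers: T = 0.8346^(N−1). Require T < 0.15 ⇒ N−1 > ln(0.15)/ln(0.8346) = 10.49, so N−1 ≥ 11 and N = 12.
Check: N=12 gives T = 0.1368 < 0.15; N=11 gives T = 0.1639.

N = 12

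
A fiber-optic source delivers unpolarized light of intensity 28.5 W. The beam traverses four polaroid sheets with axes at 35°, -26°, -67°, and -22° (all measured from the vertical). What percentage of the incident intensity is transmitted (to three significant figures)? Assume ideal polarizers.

Unpolarized light through the first polarizer → I₁ = 28.5 W/2 = 14.25 W, polarized at 35°.
I₂ = I₁ · cos²(61°) = 14.25 · 0.235 = 3.349 W.
I₃ = I₂ · cos²(41°) = 3.349 · 0.5696 = 1.908 W.
I₄ = I₃ · cos²(45°) = 1.908 · 0.5 = 0.9539 W.
That is 3.347% of the incident intensity.

≈ 3.35%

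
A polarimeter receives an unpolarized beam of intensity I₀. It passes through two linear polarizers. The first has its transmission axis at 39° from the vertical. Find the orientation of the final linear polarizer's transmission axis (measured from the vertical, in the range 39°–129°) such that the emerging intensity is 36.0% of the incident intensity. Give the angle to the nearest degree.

θ ≈ 71°

Unpolarized light through the first polarizer → I₁ = ½ I₀, now polarized at 39°.
Need I₂/I₀ = 0.36, so cos²(θ − 39°) = 0.36 / 0.5 = 0.72.
θ − 39° = arccos(√0.72) = 31.9°, giving θ ≈ 39 + 31.9 = 70.9°.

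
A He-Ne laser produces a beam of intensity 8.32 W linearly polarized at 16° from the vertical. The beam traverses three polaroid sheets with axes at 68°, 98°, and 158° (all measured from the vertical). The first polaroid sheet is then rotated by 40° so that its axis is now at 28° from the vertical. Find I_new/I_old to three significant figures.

I_new/I_old ≈ 0.394

Before rotation:
By Malus's law, I₁ = I₀ cos²(68° − 16°) = I₀ cos²(52°) = 0.379 I₀.
I₂ = I₁ cos²(98° − 68°) = 0.379 I₀ · cos²(30°) = 0.2843 I₀.
I₃ = I₂ cos²(158° − 98°) = 0.2843 I₀ · cos²(60°) = 0.07107 I₀.
After rotation:
I₁ = I₀ cos²(28° − 16°) = I₀ cos²(12°) = 0.9568 I₀.
I₂ = I₁ cos²(98° − 28°) = 0.9568 I₀ · cos²(70°) = 0.1119 I₀.
I₃ = I₂ cos²(158° − 98°) = 0.1119 I₀ · cos²(60°) = 0.02798 I₀.
Ratio = 0.02798 / 0.07107 = 0.3937.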